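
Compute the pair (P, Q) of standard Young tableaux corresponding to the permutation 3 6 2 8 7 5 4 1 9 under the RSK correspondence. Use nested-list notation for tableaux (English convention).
Insert each entry of the permutation into P by Schensted row insertion, recording in Q the position of each new cell.

After inserting 3: P = [[3]].
After inserting 6: P = [[3, 6]].
After inserting 2: P = [[2, 6], [3]].
After inserting 8: P = [[2, 6, 8], [3]].
After inserting 7: P = [[2, 6, 7], [3, 8]].
After inserting 5: P = [[2, 5, 7], [3, 6], [8]].
After inserting 4: P = [[2, 4, 7], [3, 5], [6], [8]].
After inserting 1: P = [[1, 4, 7], [2, 5], [3], [6], [8]].
After inserting 9: P = [[1, 4, 7, 9], [2, 5], [3], [6], [8]].

So P = [[1, 4, 7, 9], [2, 5], [3], [6], [8]], Q = [[1, 2, 4, 9], [3, 5], [6], [7], [8]].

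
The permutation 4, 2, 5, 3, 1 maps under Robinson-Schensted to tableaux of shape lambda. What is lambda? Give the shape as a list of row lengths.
Row-insert each entry into an empty tableau.

After inserting 4: P = [[4]].
After inserting 2: P = [[2], [4]].
After inserting 5: P = [[2, 5], [4]].
After inserting 3: P = [[2, 3], [4, 5]].
After inserting 1: P = [[1, 3], [2, 5], [4]].

The final insertion tableau P = [[1, 3], [2, 5], [4]] has shape [2, 2, 1].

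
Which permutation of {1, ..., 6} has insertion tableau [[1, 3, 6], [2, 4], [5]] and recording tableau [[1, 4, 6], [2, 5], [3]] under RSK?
5 2 1 4 3 6

Reverse the RSK construction: for i from n down to 1, find the cell of Q containing i, remove the entry at that cell from P, and reverse-bump it up through P; the value ejected from row 1 is w(i).

Step i=6: Q has 6 at row 1, column 3; remove that cell from P, ejecting 6. So w(6) = 6. P is now [[1, 3], [2, 4], [5]].
Step i=5: Q has 5 at row 2, column 2; remove 4 from row 2 of P and reverse-bump: 4 enters row 1 and ejects 3. So w(5) = 3. P is now [[1, 4], [2], [5]].
Step i=4: Q has 4 at row 1, column 2; remove that cell from P, ejecting 4. So w(4) = 4. P is now [[1], [2], [5]].
Step i=3: Q has 3 at row 3, column 1; remove 5 from row 3 of P and reverse-bump: 5 enters row 2 and ejects 2; 2 enters row 1 and ejects 1. So w(3) = 1. P is now [[2], [5]].
Step i=2: Q has 2 at row 2, column 1; remove 5 from row 2 of P and reverse-bump: 5 enters row 1 and ejects 2. So w(2) = 2. P is now [[5]].
Step i=1: Q has 1 at row 1, column 1; remove that cell from P, ejecting 5. So w(1) = 5. P is now [].

So w = 5 2 1 4 3 6.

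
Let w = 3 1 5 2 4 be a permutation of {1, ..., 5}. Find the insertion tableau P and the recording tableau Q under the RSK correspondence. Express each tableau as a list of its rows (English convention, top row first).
Insert each entry of the permutation into P by Schensted row insertion, recording in Q the position of each new cell.

After inserting 3: P = [[3]].
After inserting 1: P = [[1], [3]].
After inserting 5: P = [[1, 5], [3]].
After inserting 2: P = [[1, 2], [3, 5]].
After inserting 4: P = [[1, 2, 4], [3, 5]].

So P = [[1, 2, 4], [3, 5]], Q = [[1, 3, 5], [2, 4]].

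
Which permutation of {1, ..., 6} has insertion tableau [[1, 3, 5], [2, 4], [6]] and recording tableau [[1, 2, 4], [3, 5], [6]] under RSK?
Reverse the RSK construction: for i from n down to 1, find the cell of Q containing i, remove the entry at that cell from P, and reverse-bump it up through P; the value ejected from row 1 is w(i).

Step i=6: Q has 6 at row 3, column 1; remove 6 from row 3 of P and reverse-bump: 6 enters row 2 and ejects 4; 4 enters row 1 and ejects 3. So w(6) = 3. P is now [[1, 4, 5], [2, 6]].
Step i=5: Q has 5 at row 2, column 2; remove 6 from row 2 of P and reverse-bump: 6 enters row 1 and ejects 5. So w(5) = 5. P is now [[1, 4, 6], [2]].
Step i=4: Q has 4 at row 1, column 3; remove that cell from P, ejecting 6. So w(4) = 6. P is now [[1, 4], [2]].
Step i=3: Q has 3 at row 2, column 1; remove 2 from row 2 of P and reverse-bump: 2 enters row 1 and ejects 1. So w(3) = 1. P is now [[2, 4]].
Step i=2: Q has 2 at row 1, column 2; remove that cell from P, ejecting 4. So w(2) = 4. P is now [[2]].
Step i=1: Q has 1 at row 1, column 1; remove that cell from P, ejecting 2. So w(1) = 2. P is now [].

So w = 2 4 1 6 5 3.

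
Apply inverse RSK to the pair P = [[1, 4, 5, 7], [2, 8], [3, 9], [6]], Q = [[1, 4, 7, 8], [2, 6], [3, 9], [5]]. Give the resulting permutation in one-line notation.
Reverse the RSK construction: for i from n down to 1, find the cell of Q containing i, remove the entry at that cell from P, and reverse-bump it up through P; the value ejected from row 1 is w(i).

Step i=9: Q has 9 at row 3, column 2; remove 9 from row 3 of P and reverse-bump: 9 enters row 2 and ejects 8; 8 enters row 1 and ejects 7. So w(9) = 7. P is now [[1, 4, 5, 8], [2, 9], [3], [6]].
Step i=8: Q has 8 at row 1, column 4; remove that cell from P, ejecting 8. So w(8) = 8. P is now [[1, 4, 5], [2, 9], [3], [6]].
Step i=7: Q has 7 at row 1, column 3; remove that cell from P, ejecting 5. So w(7) = 5. P is now [[1, 4], [2, 9], [3], [6]].
Step i=6: Q has 6 at row 2, column 2; remove 9 from row 2 of P and reverse-bump: 9 enters row 1 and ejects 4. So w(6) = 4. P is now [[1, 9], [2], [3], [6]].
Step i=5: Q has 5 at row 4, column 1; remove 6 from row 4 of P and reverse-bump: 6 enters row 3 and ejects 3; 3 enters row 2 and ejects 2; 2 enters row 1 and ejects 1. So w(5) = 1. P is now [[2, 9], [3], [6]].
Step i=4: Q has 4 at row 1, column 2; remove that cell from P, ejecting 9. So w(4) = 9. P is now [[2], [3], [6]].
Step i=3: Q has 3 at row 3, column 1; remove 6 from row 3 of P and reverse-bump: 6 enters row 2 and ejects 3; 3 enters row 1 and ejects 2. So w(3) = 2. P is now [[3], [6]].
Step i=2: Q has 2 at row 2, column 1; remove 6 from row 2 of P and reverse-bump: 6 enters row 1 and ejects 3. So w(2) = 3. P is now [[6]].
Step i=1: Q has 1 at row 1, column 1; remove that cell from P, ejecting 6. So w(1) = 6. P is now [].

So w = 6 3 2 9 1 4 5 8 7.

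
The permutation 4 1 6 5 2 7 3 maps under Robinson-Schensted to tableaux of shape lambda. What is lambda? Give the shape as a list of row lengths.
[3, 3, 1]

Row-insert each entry into an empty tableau.

After inserting 4: P = [[4]].
After inserting 1: P = [[1], [4]].
After inserting 6: P = [[1, 6], [4]].
After inserting 5: P = [[1, 5], [4, 6]].
After inserting 2: P = [[1, 2], [4, 5], [6]].
After inserting 7: P = [[1, 2, 7], [4, 5], [6]].
After inserting 3: P = [[1, 2, 3], [4, 5, 7], [6]].

The final insertion tableau P = [[1, 2, 3], [4, 5, 7], [6]] has shape [3, 3, 1].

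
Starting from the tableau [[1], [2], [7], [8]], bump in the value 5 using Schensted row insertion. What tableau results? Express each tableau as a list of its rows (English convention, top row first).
5 is larger than every entry of row 1, so it is appended to row 1. The new tableau is [[1, 5], [2], [7], [8]].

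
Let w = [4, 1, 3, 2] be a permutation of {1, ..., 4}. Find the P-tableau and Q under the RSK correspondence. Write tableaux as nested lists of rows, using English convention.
Insert each entry of the permutation into P by Schensted row insertion, recording in Q the position of each new cell.

Insert 4: appended to row 1. P = [[4]].
Insert 1: 1 bumps 4 from row 1; 4 starts row 2. P = [[1], [4]].
Insert 3: appended to row 1. P = [[1, 3], [4]].
Insert 2: 2 bumps 3 from row 1; 3 bumps 4 from row 2; 4 starts row 3. P = [[1, 2], [3], [4]].

So P = [[1, 2], [3], [4]], Q = [[1, 3], [2], [4]].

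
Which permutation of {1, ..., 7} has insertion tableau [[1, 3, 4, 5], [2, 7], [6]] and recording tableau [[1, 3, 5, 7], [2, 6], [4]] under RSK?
6 2 3 1 7 4 5

Reverse the RSK construction: for i from n down to 1, find the cell of Q containing i, remove the entry at that cell from P, and reverse-bump it up through P; the value ejected from row 1 is w(i).

Step i=7: Q has 7 at row 1, column 4; remove that cell from P, ejecting 5. So w(7) = 5. P is now [[1, 3, 4], [2, 7], [6]].
Step i=6: Q has 6 at row 2, column 2; remove 7 from row 2 of P and reverse-bump: 7 enters row 1 and ejects 4. So w(6) = 4. P is now [[1, 3, 7], [2], [6]].
Step i=5: Q has 5 at row 1, column 3; remove that cell from P, ejecting 7. So w(5) = 7. P is now [[1, 3], [2], [6]].
Step i=4: Q has 4 at row 3, column 1; remove 6 from row 3 of P and reverse-bump: 6 enters row 2 and ejects 2; 2 enters row 1 and ejects 1. So w(4) = 1. P is now [[2, 3], [6]].
Step i=3: Q has 3 at row 1, column 2; remove that cell from P, ejecting 3. So w(3) = 3. P is now [[2], [6]].
Step i=2: Q has 2 at row 2, column 1; remove 6 from row 2 of P and reverse-bump: 6 enters row 1 and ejects 2. So w(2) = 2. P is now [[6]].
Step i=1: Q has 1 at row 1, column 1; remove that cell from P, ejecting 6. So w(1) = 6. P is now [].

So w = 6 2 3 1 7 4 5.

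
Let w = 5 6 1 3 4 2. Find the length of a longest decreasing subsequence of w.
3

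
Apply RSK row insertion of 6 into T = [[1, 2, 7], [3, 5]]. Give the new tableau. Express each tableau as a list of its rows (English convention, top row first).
In row 1, 6 replaces 7 (the leftmost entry greater than 6); 7 is bumped to row 2. 7 is appended to row 2. The new tableau is [[1, 2, 6], [3, 5, 7]].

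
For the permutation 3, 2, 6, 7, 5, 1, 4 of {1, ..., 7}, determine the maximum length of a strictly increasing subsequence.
3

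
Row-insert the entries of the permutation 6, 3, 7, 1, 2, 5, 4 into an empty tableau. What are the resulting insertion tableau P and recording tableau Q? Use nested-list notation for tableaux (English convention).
P = [[1, 2, 4], [3, 5], [6, 7]], Q = [[1, 3, 6], [2, 5], [4, 7]]

Insert each entry of the permutation into P by Schensted row insertion, recording in Q the position of each new cell.

Insert 6: appended to row 1. P = [[6]], Q = [[1]].
Insert 3: 3 bumps 6 from row 1; 6 starts row 2. P = [[3], [6]], Q = [[1], [2]].
Insert 7: appended to row 1. P = [[3, 7], [6]], Q = [[1, 3], [2]].
Insert 1: 1 bumps 3 from row 1; 3 bumps 6 from row 2; 6 starts row 3. P = [[1, 7], [3], [6]], Q = [[1, 3], [2], [4]].
Insert 2: 2 bumps 7 from row 1; 7 appends to row 2. P = [[1, 2], [3, 7], [6]], Q = [[1, 3], [2, 5], [4]].
Insert 5: appended to row 1. P = [[1, 2, 5], [3, 7], [6]], Q = [[1, 3, 6], [2, 5], [4]].
Insert 4: 4 bumps 5 from row 1; 5 bumps 7 from row 2; 7 appends to row 3. P = [[1, 2, 4], [3, 5], [6, 7]], Q = [[1, 3, 6], [2, 5], [4, 7]].

So P = [[1, 2, 4], [3, 5], [6, 7]], Q = [[1, 3, 6], [2, 5], [4, 7]].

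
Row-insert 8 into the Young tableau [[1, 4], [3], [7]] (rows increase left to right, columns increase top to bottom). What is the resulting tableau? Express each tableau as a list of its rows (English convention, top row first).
8 is larger than every entry of row 1, so it is appended to row 1. The new tableau is [[1, 4, 8], [3], [7]].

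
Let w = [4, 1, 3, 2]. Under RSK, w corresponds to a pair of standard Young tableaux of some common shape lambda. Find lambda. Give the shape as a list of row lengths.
[2, 1, 1]

Row-insert each entry into an empty tableau.

After inserting 4: P = [[4]].
After inserting 1: P = [[1], [4]].
After inserting 3: P = [[1, 3], [4]].
After inserting 2: P = [[1, 2], [3], [4]].

The final insertion tableau P = [[1, 2], [3], [4]] has shape [2, 1, 1].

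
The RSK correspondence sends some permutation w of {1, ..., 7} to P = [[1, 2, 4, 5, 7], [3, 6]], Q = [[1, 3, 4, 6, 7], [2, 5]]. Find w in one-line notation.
Reverse the RSK construction: for i from n down to 1, find the cell of Q containing i, remove the entry at that cell from P, and reverse-bump it up through P; the value ejected from row 1 is w(i).

Step i=7: Q has 7 at row 1, column 5; remove that cell from P, ejecting 7. So w(7) = 7. P is now [[1, 2, 4, 5], [3, 6]].
Step i=6: Q has 6 at row 1, column 4; remove that cell from P, ejecting 5. So w(6) = 5. P is now [[1, 2, 4], [3, 6]].
Step i=5: Q has 5 at row 2, column 2; remove 6 from row 2 of P and reverse-bump: 6 enters row 1 and ejects 4. So w(5) = 4. P is now [[1, 2, 6], [3]].
Step i=4: Q has 4 at row 1, column 3; remove that cell from P, ejecting 6. So w(4) = 6. P is now [[1, 2], [3]].
Step i=3: Q has 3 at row 1, column 2; remove that cell from P, ejecting 2. So w(3) = 2. P is now [[1], [3]].
Step i=2: Q has 2 at row 2, column 1; remove 3 from row 2 of P and reverse-bump: 3 enters row 1 and ejects 1. So w(2) = 1. P is now [[3]].
Step i=1: Q has 1 at row 1, column 1; remove that cell from P, ejecting 3. So w(1) = 3. P is now [].

So w = 3 1 2 6 4 5 7.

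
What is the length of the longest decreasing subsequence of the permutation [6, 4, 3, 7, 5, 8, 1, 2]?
4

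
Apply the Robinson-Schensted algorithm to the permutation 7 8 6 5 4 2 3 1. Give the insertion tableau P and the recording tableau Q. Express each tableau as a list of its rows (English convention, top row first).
P = [[1, 3], [2, 8], [4], [5], [6], [7]], Q = [[1, 2], [3, 7], [4], [5], [6], [8]]

Insert each entry of the permutation into P by Schensted row insertion, recording in Q the position of each new cell.

Insert 7: appended to row 1. P = [[7]].
Insert 8: appended to row 1. P = [[7, 8]].
Insert 6: 6 bumps 7 from row 1; 7 starts row 2. P = [[6, 8], [7]].
Insert 5: 5 bumps 6 from row 1; 6 bumps 7 from row 2; 7 starts row 3. P = [[5, 8], [6], [7]].
Insert 4: 4 bumps 5 from row 1; 5 bumps 6 from row 2; 6 bumps 7 from row 3; 7 starts row 4. P = [[4, 8], [5], [6], [7]].
Insert 2: 2 bumps 4 from row 1; 4 bumps 5 from row 2; 5 bumps 6 from row 3; 6 bumps 7 from row 4; 7 starts row 5. P = [[2, 8], [4], [5], [6], [7]].
Insert 3: 3 bumps 8 from row 1; 8 appends to row 2. P = [[2, 3], [4, 8], [5], [6], [7]].
Insert 1: 1 bumps 2 from row 1; 2 bumps 4 from row 2; 4 bumps 5 from row 3; 5 bumps 6 from row 4; 6 bumps 7 from row 5; 7 starts row 6. P = [[1, 3], [2, 8], [4], [5], [6], [7]].

So P = [[1, 3], [2, 8], [4], [5], [6], [7]], Q = [[1, 2], [3, 7], [4], [5], [6], [8]].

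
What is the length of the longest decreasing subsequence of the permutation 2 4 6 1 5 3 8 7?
3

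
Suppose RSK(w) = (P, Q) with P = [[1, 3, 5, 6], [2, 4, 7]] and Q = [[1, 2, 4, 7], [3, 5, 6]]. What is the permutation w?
Reverse the RSK construction: for i from n down to 1, find the cell of Q containing i, remove the entry at that cell from P, and reverse-bump it up through P; the value ejected from row 1 is w(i).

Step i=7: Q has 7 at row 1, column 4; remove that cell from P, ejecting 6. So w(7) = 6. P is now [[1, 3, 5], [2, 4, 7]].
Step i=6: Q has 6 at row 2, column 3; remove 7 from row 2 of P and reverse-bump: 7 enters row 1 and ejects 5. So w(6) = 5. P is now [[1, 3, 7], [2, 4]].
Step i=5: Q has 5 at row 2, column 2; remove 4 from row 2 of P and reverse-bump: 4 enters row 1 and ejects 3. So w(5) = 3. P is now [[1, 4, 7], [2]].
Step i=4: Q has 4 at row 1, column 3; remove that cell from P, ejecting 7. So w(4) = 7. P is now [[1, 4], [2]].
Step i=3: Q has 3 at row 2, column 1; remove 2 from row 2 of P and reverse-bump: 2 enters row 1 and ejects 1. So w(3) = 1. P is now [[2, 4]].
Step i=2: Q has 2 at row 1, column 2; remove that cell from P, ejecting 4. So w(2) = 4. P is now [[2]].
Step i=1: Q has 1 at row 1, column 1; remove that cell from P, ejecting 2. So w(1) = 2. P is now [].

So w = 2 4 1 7 3 5 6.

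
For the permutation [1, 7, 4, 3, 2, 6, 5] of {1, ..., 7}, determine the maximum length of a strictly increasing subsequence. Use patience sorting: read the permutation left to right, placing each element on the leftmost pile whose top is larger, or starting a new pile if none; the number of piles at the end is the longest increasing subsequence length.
1: new pile. tops = [1]
7: new pile. tops = [1, 7]
4: onto pile 2 (replacing 7). tops = [1, 4]
3: onto pile 2 (replacing 4). tops = [1, 3]
2: onto pile 2 (replacing 3). tops = [1, 2]
6: new pile. tops = [1, 2, 6]
5: onto pile 3 (replacing 6). tops = [1, 2, 5]

3 piles, so the longest increasing subsequence has length 3.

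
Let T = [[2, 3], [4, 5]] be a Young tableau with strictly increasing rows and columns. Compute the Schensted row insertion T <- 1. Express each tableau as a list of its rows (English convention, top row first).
[[1, 3], [2, 5], [4]]

In row 1, 1 replaces 2 (the leftmost entry greater than 1); 2 is bumped to row 2. In row 2, 2 replaces 4 (the leftmost entry greater than 2); 4 is bumped to row 3. 4 starts a new row 3. The new tableau is [[1, 3], [2, 5], [4]].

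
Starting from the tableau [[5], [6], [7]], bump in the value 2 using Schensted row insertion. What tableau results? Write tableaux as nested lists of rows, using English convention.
In row 1, 2 replaces 5 (the leftmost entry greater than 2); 5 is bumped to row 2. In row 2, 5 replaces 6 (the leftmost entry greater than 5); 6 is bumped to row 3. In row 3, 6 replaces 7 (the leftmost entry greater than 6); 7 is bumped to row 4. 7 starts a new row 4. The new tableau is [[2], [5], [6], [7]].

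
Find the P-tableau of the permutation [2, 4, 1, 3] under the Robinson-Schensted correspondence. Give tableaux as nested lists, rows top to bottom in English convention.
P = [[1, 3], [2, 4]]

Insert 2: appended to row 1. P = [[2]].
Insert 4: appended to row 1. P = [[2, 4]].
Insert 1: 1 bumps 2 from row 1; 2 starts row 2. P = [[1, 4], [2]].
Insert 3: 3 bumps 4 from row 1; 4 appends to row 2. P = [[1, 3], [2, 4]].

So P = [[1, 3], [2, 4]].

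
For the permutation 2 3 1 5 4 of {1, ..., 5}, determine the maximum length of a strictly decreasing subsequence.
2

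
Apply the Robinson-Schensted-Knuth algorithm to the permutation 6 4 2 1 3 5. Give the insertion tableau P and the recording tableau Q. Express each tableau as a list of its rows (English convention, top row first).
Insert each entry of the permutation into P by Schensted row insertion, recording in Q the position of each new cell.

Insert 6: appended to row 1. P = [[6]].
Insert 4: 4 bumps 6 from row 1; 6 starts row 2. P = [[4], [6]].
Insert 2: 2 bumps 4 from row 1; 4 bumps 6 from row 2; 6 starts row 3. P = [[2], [4], [6]].
Insert 1: 1 bumps 2 from row 1; 2 bumps 4 from row 2; 4 bumps 6 from row 3; 6 starts row 4. P = [[1], [2], [4], [6]].
Insert 3: appended to row 1. P = [[1, 3], [2], [4], [6]].
Insert 5: appended to row 1. P = [[1, 3, 5], [2], [4], [6]].

So P = [[1, 3, 5], [2], [4], [6]], Q = [[1, 5, 6], [2], [3], [4]].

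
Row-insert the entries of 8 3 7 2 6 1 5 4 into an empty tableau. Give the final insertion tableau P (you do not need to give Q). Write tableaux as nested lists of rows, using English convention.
P = [[1, 4], [2, 5], [3, 6], [7], [8]]

Insert 8: appended to row 1. P = [[8]].
Insert 3: 3 bumps 8 from row 1; 8 starts row 2. P = [[3], [8]].
Insert 7: appended to row 1. P = [[3, 7], [8]].
Insert 2: 2 bumps 3 from row 1; 3 bumps 8 from row 2; 8 starts row 3. P = [[2, 7], [3], [8]].
Insert 6: 6 bumps 7 from row 1; 7 appends to row 2. P = [[2, 6], [3, 7], [8]].
Insert 1: 1 bumps 2 from row 1; 2 bumps 3 from row 2; 3 bumps 8 from row 3; 8 starts row 4. P = [[1, 6], [2, 7], [3], [8]].
Insert 5: 5 bumps 6 from row 1; 6 bumps 7 from row 2; 7 appends to row 3. P = [[1, 5], [2, 6], [3, 7], [8]].
Insert 4: 4 bumps 5 from row 1; 5 bumps 6 from row 2; 6 bumps 7 from row 3; 7 bumps 8 from row 4; 8 starts row 5. P = [[1, 4], [2, 5], [3, 6], [7], [8]].

So P = [[1, 4], [2, 5], [3, 6], [7], [8]].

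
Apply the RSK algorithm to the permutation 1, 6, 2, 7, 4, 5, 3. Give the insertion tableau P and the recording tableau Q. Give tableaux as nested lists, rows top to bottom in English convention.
P = [[1, 2, 3, 5], [4, 7], [6]], Q = [[1, 2, 4, 6], [3, 5], [7]]

Insert each entry of the permutation into P by Schensted row insertion, recording in Q the position of each new cell.

Insert 1: appended to row 1. P = [[1]].
Insert 6: appended to row 1. P = [[1, 6]].
Insert 2: 2 bumps 6 from row 1; 6 starts row 2. P = [[1, 2], [6]].
Insert 7: appended to row 1. P = [[1, 2, 7], [6]].
Insert 4: 4 bumps 7 from row 1; 7 appends to row 2. P = [[1, 2, 4], [6, 7]].
Insert 5: appended to row 1. P = [[1, 2, 4, 5], [6, 7]].
Insert 3: 3 bumps 4 from row 1; 4 bumps 6 from row 2; 6 starts row 3. P = [[1, 2, 3, 5], [4, 7], [6]].

So P = [[1, 2, 3, 5], [4, 7], [6]], Q = [[1, 2, 4, 6], [3, 5], [7]].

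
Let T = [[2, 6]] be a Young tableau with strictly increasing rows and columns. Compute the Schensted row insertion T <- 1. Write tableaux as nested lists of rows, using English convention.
[[1, 6], [2]]

In row 1, 1 replaces 2 (the leftmost entry greater than 1); 2 is bumped to row 2. 2 starts a new row 2. The new tableau is [[1, 6], [2]].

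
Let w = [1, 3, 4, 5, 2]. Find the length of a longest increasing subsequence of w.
4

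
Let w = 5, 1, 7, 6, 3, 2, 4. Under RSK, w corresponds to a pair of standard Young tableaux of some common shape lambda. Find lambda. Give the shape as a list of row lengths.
Row-insert each entry into an empty tableau.

After inserting 5: P = [[5]].
After inserting 1: P = [[1], [5]].
After inserting 7: P = [[1, 7], [5]].
After inserting 6: P = [[1, 6], [5, 7]].
After inserting 3: P = [[1, 3], [5, 6], [7]].
After inserting 2: P = [[1, 2], [3, 6], [5], [7]].
After inserting 4: P = [[1, 2, 4], [3, 6], [5], [7]].

The final insertion tableau P = [[1, 2, 4], [3, 6], [5], [7]] has shape [3, 2, 1, 1].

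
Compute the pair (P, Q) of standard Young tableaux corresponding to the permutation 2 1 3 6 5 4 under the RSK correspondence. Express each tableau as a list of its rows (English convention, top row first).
Insert each entry of the permutation into P by Schensted row insertion, recording in Q the position of each new cell.

Insert 2: appended to row 1. P = [[2]], Q = [[1]].
Insert 1: 1 bumps 2 from row 1; 2 starts row 2. P = [[1], [2]], Q = [[1], [2]].
Insert 3: appended to row 1. P = [[1, 3], [2]], Q = [[1, 3], [2]].
Insert 6: appended to row 1. P = [[1, 3, 6], [2]], Q = [[1, 3, 4], [2]].
Insert 5: 5 bumps 6 from row 1; 6 appends to row 2. P = [[1, 3, 5], [2, 6]], Q = [[1, 3, 4], [2, 5]].
Insert 4: 4 bumps 5 from row 1; 5 bumps 6 from row 2; 6 starts row 3. P = [[1, 3, 4], [2, 5], [6]], Q = [[1, 3, 4], [2, 5], [6]].

So P = [[1, 3, 4], [2, 5], [6]], Q = [[1, 3, 4], [2, 5], [6]].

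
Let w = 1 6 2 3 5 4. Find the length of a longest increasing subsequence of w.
4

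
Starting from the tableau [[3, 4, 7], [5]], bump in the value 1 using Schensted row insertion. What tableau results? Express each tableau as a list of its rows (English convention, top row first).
[[1, 4, 7], [3], [5]]

In row 1, 1 replaces 3 (the leftmost entry greater than 1); 3 is bumped to row 2. In row 2, 3 replaces 5 (the leftmost entry greater than 3); 5 is bumped to row 3. 5 starts a new row 3. The new tableau is [[1, 4, 7], [3], [5]].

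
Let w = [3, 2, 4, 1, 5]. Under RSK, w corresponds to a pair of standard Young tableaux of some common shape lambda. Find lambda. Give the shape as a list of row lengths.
[3, 1, 1]

Row-insert each entry into an empty tableau.

After inserting 3: P = [[3]].
After inserting 2: P = [[2], [3]].
After inserting 4: P = [[2, 4], [3]].
After inserting 1: P = [[1, 4], [2], [3]].
After inserting 5: P = [[1, 4, 5], [2], [3]].

The final insertion tableau P = [[1, 4, 5], [2], [3]] has shape [3, 1, 1].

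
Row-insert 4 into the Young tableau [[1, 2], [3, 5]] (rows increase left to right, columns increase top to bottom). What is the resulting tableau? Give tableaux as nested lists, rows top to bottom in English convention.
[[1, 2, 4], [3, 5]]

4 is larger than every entry of row 1, so it is appended to row 1. The new tableau is [[1, 2, 4], [3, 5]].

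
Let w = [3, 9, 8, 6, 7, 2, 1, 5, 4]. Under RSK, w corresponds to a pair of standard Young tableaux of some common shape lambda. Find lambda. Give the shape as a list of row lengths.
[3, 2, 2, 1, 1]

Row-insert each entry into an empty tableau.

After inserting 3: P = [[3]].
After inserting 9: P = [[3, 9]].
After inserting 8: P = [[3, 8], [9]].
After inserting 6: P = [[3, 6], [8], [9]].
After inserting 7: P = [[3, 6, 7], [8], [9]].
After inserting 2: P = [[2, 6, 7], [3], [8], [9]].
After inserting 1: P = [[1, 6, 7], [2], [3], [8], [9]].
After inserting 5: P = [[1, 5, 7], [2, 6], [3], [8], [9]].
After inserting 4: P = [[1, 4, 7], [2, 5], [3, 6], [8], [9]].

The final insertion tableau P = [[1, 4, 7], [2, 5], [3, 6], [8], [9]] has shape [3, 2, 2, 1, 1].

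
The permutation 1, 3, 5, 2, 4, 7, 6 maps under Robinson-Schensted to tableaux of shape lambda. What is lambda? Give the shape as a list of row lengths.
Row-insert each entry into an empty tableau.

After inserting 1: P = [[1]].
After inserting 3: P = [[1, 3]].
After inserting 5: P = [[1, 3, 5]].
After inserting 2: P = [[1, 2, 5], [3]].
After inserting 4: P = [[1, 2, 4], [3, 5]].
After inserting 7: P = [[1, 2, 4, 7], [3, 5]].
After inserting 6: P = [[1, 2, 4, 6], [3, 5, 7]].

The final insertion tableau P = [[1, 2, 4, 6], [3, 5, 7]] has shape [4, 3].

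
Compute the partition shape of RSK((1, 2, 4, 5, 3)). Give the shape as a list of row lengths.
[4, 1]

Row-insert each entry into an empty tableau.

After inserting 1: P = [[1]].
After inserting 2: P = [[1, 2]].
After inserting 4: P = [[1, 2, 4]].
After inserting 5: P = [[1, 2, 4, 5]].
After inserting 3: P = [[1, 2, 3, 5], [4]].

The final insertion tableau P = [[1, 2, 3, 5], [4]] has shape [4, 1].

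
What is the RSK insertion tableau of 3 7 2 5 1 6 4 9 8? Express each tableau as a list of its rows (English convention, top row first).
Insert 3: appended to row 1. P = [[3]].
Insert 7: appended to row 1. P = [[3, 7]].
Insert 2: 2 bumps 3 from row 1; 3 starts row 2. P = [[2, 7], [3]].
Insert 5: 5 bumps 7 from row 1; 7 appends to row 2. P = [[2, 5], [3, 7]].
Insert 1: 1 bumps 2 from row 1; 2 bumps 3 from row 2; 3 starts row 3. P = [[1, 5], [2, 7], [3]].
Insert 6: appended to row 1. P = [[1, 5, 6], [2, 7], [3]].
Insert 4: 4 bumps 5 from row 1; 5 bumps 7 from row 2; 7 appends to row 3. P = [[1, 4, 6], [2, 5], [3, 7]].
Insert 9: appended to row 1. P = [[1, 4, 6, 9], [2, 5], [3, 7]].
Insert 8: 8 bumps 9 from row 1; 9 appends to row 2. P = [[1, 4, 6, 8], [2, 5, 9], [3, 7]].

So P = [[1, 4, 6, 8], [2, 5, 9], [3, 7]].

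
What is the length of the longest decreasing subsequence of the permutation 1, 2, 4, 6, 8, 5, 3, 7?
3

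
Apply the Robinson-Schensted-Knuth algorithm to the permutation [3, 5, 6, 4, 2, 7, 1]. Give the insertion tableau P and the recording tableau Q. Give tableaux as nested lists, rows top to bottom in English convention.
P = [[1, 4, 6, 7], [2], [3], [5]], Q = [[1, 2, 3, 6], [4], [5], [7]]

Insert each entry of the permutation into P by Schensted row insertion, recording in Q the position of each new cell.

Insert 3: appended to row 1. P = [[3]].
Insert 5: appended to row 1. P = [[3, 5]].
Insert 6: appended to row 1. P = [[3, 5, 6]].
Insert 4: 4 bumps 5 from row 1; 5 starts row 2. P = [[3, 4, 6], [5]].
Insert 2: 2 bumps 3 from row 1; 3 bumps 5 from row 2; 5 starts row 3. P = [[2, 4, 6], [3], [5]].
Insert 7: appended to row 1. P = [[2, 4, 6, 7], [3], [5]].
Insert 1: 1 bumps 2 from row 1; 2 bumps 3 from row 2; 3 bumps 5 from row 3; 5 starts row 4. P = [[1, 4, 6, 7], [2], [3], [5]].

So P = [[1, 4, 6, 7], [2], [3], [5]], Q = [[1, 2, 3, 6], [4], [5], [7]].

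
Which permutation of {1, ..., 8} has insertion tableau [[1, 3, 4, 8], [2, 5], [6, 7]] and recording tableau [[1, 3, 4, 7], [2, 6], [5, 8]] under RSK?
6 2 3 7 1 5 8 4

Reverse RSK: for i = n, n-1, ..., 1, locate i in Q, remove the corresponding corner cell from P, and reverse-bump its entry up through P; the value ejected from row 1 is w(i).

So w = 6 2 3 7 1 5 8 4.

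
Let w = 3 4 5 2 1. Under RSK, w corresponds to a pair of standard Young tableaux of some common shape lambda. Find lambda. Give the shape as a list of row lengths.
Row-insert each entry into an empty tableau.

After inserting 3: P = [[3]].
After inserting 4: P = [[3, 4]].
After inserting 5: P = [[3, 4, 5]].
After inserting 2: P = [[2, 4, 5], [3]].
After inserting 1: P = [[1, 4, 5], [2], [3]].

The final insertion tableau P = [[1, 4, 5], [2], [3]] has shape [3, 1, 1].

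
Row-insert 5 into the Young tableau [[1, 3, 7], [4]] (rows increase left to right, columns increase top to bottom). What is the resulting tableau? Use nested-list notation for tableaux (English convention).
[[1, 3, 5], [4, 7]]

In row 1, 5 replaces 7 (the leftmost entry greater than 5); 7 is bumped to row 2. 7 is appended to row 2. The new tableau is [[1, 3, 5], [4, 7]].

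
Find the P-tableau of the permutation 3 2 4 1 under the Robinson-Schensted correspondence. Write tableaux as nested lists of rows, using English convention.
P = [[1, 4], [2], [3]]

Insert 3: appended to row 1. P = [[3]].
Insert 2: 2 bumps 3 from row 1; 3 starts row 2. P = [[2], [3]].
Insert 4: appended to row 1. P = [[2, 4], [3]].
Insert 1: 1 bumps 2 from row 1; 2 bumps 3 from row 2; 3 starts row 3. P = [[1, 4], [2], [3]].

So P = [[1, 4], [2], [3]].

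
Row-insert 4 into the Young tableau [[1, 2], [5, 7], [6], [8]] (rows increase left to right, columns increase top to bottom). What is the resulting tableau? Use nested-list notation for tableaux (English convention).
4 is larger than every entry of row 1, so it is appended to row 1. The new tableau is [[1, 2, 4], [5, 7], [6], [8]].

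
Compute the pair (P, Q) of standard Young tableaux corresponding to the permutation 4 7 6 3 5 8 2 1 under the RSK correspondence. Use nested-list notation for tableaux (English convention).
P = [[1, 5, 8], [2, 6], [3], [4], [7]], Q = [[1, 2, 6], [3, 5], [4], [7], [8]]

Insert each entry of the permutation into P by Schensted row insertion, recording in Q the position of each new cell.

Insert 4: appended to row 1. P = [[4]].
Insert 7: appended to row 1. P = [[4, 7]].
Insert 6: 6 bumps 7 from row 1; 7 starts row 2. P = [[4, 6], [7]].
Insert 3: 3 bumps 4 from row 1; 4 bumps 7 from row 2; 7 starts row 3. P = [[3, 6], [4], [7]].
Insert 5: 5 bumps 6 from row 1; 6 appends to row 2. P = [[3, 5], [4, 6], [7]].
Insert 8: appended to row 1. P = [[3, 5, 8], [4, 6], [7]].
Insert 2: 2 bumps 3 from row 1; 3 bumps 4 from row 2; 4 bumps 7 from row 3; 7 starts row 4. P = [[2, 5, 8], [3, 6], [4], [7]].
Insert 1: 1 bumps 2 from row 1; 2 bumps 3 from row 2; 3 bumps 4 from row 3; 4 bumps 7 from row 4; 7 starts row 5. P = [[1, 5, 8], [2, 6], [3], [4], [7]].

So P = [[1, 5, 8], [2, 6], [3], [4], [7]], Q = [[1, 2, 6], [3, 5], [4], [7], [8]].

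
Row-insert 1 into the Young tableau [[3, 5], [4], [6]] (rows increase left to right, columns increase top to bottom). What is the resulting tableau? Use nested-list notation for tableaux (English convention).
In row 1, 1 replaces 3 (the leftmost entry greater than 1); 3 is bumped to row 2. In row 2, 3 replaces 4 (the leftmost entry greater than 3); 4 is bumped to row 3. In row 3, 4 replaces 6 (the leftmost entry greater than 4); 6 is bumped to row 4. 6 starts a new row 4. The new tableau is [[1, 5], [3], [4], [6]].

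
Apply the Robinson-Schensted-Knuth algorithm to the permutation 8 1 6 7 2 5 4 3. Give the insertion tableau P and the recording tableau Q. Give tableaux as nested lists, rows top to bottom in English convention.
Insert each entry of the permutation into P by Schensted row insertion, recording in Q the position of each new cell.

Insert 8: appended to row 1. P = [[8]].
Insert 1: 1 bumps 8 from row 1; 8 starts row 2. P = [[1], [8]].
Insert 6: appended to row 1. P = [[1, 6], [8]].
Insert 7: appended to row 1. P = [[1, 6, 7], [8]].
Insert 2: 2 bumps 6 from row 1; 6 bumps 8 from row 2; 8 starts row 3. P = [[1, 2, 7], [6], [8]].
Insert 5: 5 bumps 7 from row 1; 7 appends to row 2. P = [[1, 2, 5], [6, 7], [8]].
Insert 4: 4 bumps 5 from row 1; 5 bumps 6 from row 2; 6 bumps 8 from row 3; 8 starts row 4. P = [[1, 2, 4], [5, 7], [6], [8]].
Insert 3: 3 bumps 4 from row 1; 4 bumps 5 from row 2; 5 bumps 6 from row 3; 6 bumps 8 from row 4; 8 starts row 5. P = [[1, 2, 3], [4, 7], [5], [6], [8]].

So P = [[1, 2, 3], [4, 7], [5], [6], [8]], Q = [[1, 3, 4], [2, 6], [5], [7], [8]].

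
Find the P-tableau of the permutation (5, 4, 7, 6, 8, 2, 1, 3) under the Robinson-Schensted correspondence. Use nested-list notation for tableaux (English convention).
Insert 5: appended to row 1. P = [[5]].
Insert 4: 4 bumps 5 from row 1; 5 starts row 2. P = [[4], [5]].
Insert 7: appended to row 1. P = [[4, 7], [5]].
Insert 6: 6 bumps 7 from row 1; 7 appends to row 2. P = [[4, 6], [5, 7]].
Insert 8: appended to row 1. P = [[4, 6, 8], [5, 7]].
Insert 2: 2 bumps 4 from row 1; 4 bumps 5 from row 2; 5 starts row 3. P = [[2, 6, 8], [4, 7], [5]].
Insert 1: 1 bumps 2 from row 1; 2 bumps 4 from row 2; 4 bumps 5 from row 3; 5 starts row 4. P = [[1, 6, 8], [2, 7], [4], [5]].
Insert 3: 3 bumps 6 from row 1; 6 bumps 7 from row 2; 7 appends to row 3. P = [[1, 3, 8], [2, 6], [4, 7], [5]].

So P = [[1, 3, 8], [2, 6], [4, 7], [5]].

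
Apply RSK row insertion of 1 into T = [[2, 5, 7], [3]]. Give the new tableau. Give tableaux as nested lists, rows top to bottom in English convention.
In row 1, 1 replaces 2 (the leftmost entry greater than 1); 2 is bumped to row 2. In row 2, 2 replaces 3 (the leftmost entry greater than 2); 3 is bumped to row 3. 3 starts a new row 3. The new tableau is [[1, 5, 7], [2], [3]].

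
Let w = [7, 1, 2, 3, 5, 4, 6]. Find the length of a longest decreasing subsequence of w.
3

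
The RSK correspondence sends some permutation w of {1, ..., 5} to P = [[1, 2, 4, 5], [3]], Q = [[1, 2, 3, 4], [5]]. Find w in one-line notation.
Reverse the RSK construction: for i from n down to 1, find the cell of Q containing i, remove the entry at that cell from P, and reverse-bump it up through P; the value ejected from row 1 is w(i).

Step i=5: Q has 5 at row 2, column 1; remove 3 from row 2 of P and reverse-bump: 3 enters row 1 and ejects 2. So w(5) = 2. P is now [[1, 3, 4, 5]].
Step i=4: Q has 4 at row 1, column 4; remove that cell from P, ejecting 5. So w(4) = 5. P is now [[1, 3, 4]].
Step i=3: Q has 3 at row 1, column 3; remove that cell from P, ejecting 4. So w(3) = 4. P is now [[1, 3]].
Step i=2: Q has 2 at row 1, column 2; remove that cell from P, ejecting 3. So w(2) = 3. P is now [[1]].
Step i=1: Q has 1 at row 1, column 1; remove that cell from P, ejecting 1. So w(1) = 1. P is now [].

So w = 1 3 4 5 2.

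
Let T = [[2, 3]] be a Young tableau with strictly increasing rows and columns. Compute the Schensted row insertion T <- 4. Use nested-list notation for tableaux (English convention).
4 is larger than every entry of row 1, so it is appended to row 1. The new tableau is [[2, 3, 4]].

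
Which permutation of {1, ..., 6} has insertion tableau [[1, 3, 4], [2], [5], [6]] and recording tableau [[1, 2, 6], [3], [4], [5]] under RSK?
Reverse RSK: for i = n, n-1, ..., 1, locate i in Q, remove the corresponding corner cell from P, and reverse-bump its entry up through P; the value ejected from row 1 is w(i).

So w = 2 6 5 3 1 4.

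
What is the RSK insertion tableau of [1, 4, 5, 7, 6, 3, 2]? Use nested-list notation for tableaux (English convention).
P = [[1, 2, 5, 6], [3], [4], [7]]

Insert 1: appended to row 1. P = [[1]].
Insert 4: appended to row 1. P = [[1, 4]].
Insert 5: appended to row 1. P = [[1, 4, 5]].
Insert 7: appended to row 1. P = [[1, 4, 5, 7]].
Insert 6: 6 bumps 7 from row 1; 7 starts row 2. P = [[1, 4, 5, 6], [7]].
Insert 3: 3 bumps 4 from row 1; 4 bumps 7 from row 2; 7 starts row 3. P = [[1, 3, 5, 6], [4], [7]].
Insert 2: 2 bumps 3 from row 1; 3 bumps 4 from row 2; 4 bumps 7 from row 3; 7 starts row 4. P = [[1, 2, 5, 6], [3], [4], [7]].

So P = [[1, 2, 5, 6], [3], [4], [7]].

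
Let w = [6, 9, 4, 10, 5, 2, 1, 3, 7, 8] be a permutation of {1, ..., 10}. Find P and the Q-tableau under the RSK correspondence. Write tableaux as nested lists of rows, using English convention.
Insert each entry of the permutation into P by Schensted row insertion, recording in Q the position of each new cell.

Insert 6: appended to row 1. P = [[6]].
Insert 9: appended to row 1. P = [[6, 9]].
Insert 4: 4 bumps 6 from row 1; 6 starts row 2. P = [[4, 9], [6]].
Insert 10: appended to row 1. P = [[4, 9, 10], [6]].
Insert 5: 5 bumps 9 from row 1; 9 appends to row 2. P = [[4, 5, 10], [6, 9]].
Insert 2: 2 bumps 4 from row 1; 4 bumps 6 from row 2; 6 starts row 3. P = [[2, 5, 10], [4, 9], [6]].
Insert 1: 1 bumps 2 from row 1; 2 bumps 4 from row 2; 4 bumps 6 from row 3; 6 starts row 4. P = [[1, 5, 10], [2, 9], [4], [6]].
Insert 3: 3 bumps 5 from row 1; 5 bumps 9 from row 2; 9 appends to row 3. P = [[1, 3, 10], [2, 5], [4, 9], [6]].
Insert 7: 7 bumps 10 from row 1; 10 appends to row 2. P = [[1, 3, 7], [2, 5, 10], [4, 9], [6]].
Insert 8: appended to row 1. P = [[1, 3, 7, 8], [2, 5, 10], [4, 9], [6]].

So P = [[1, 3, 7, 8], [2, 5, 10], [4, 9], [6]], Q = [[1, 2, 4, 10], [3, 5, 9], [6, 8], [7]].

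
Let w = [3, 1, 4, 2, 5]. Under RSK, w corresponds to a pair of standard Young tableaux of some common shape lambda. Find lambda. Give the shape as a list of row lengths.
Row-insert each entry into an empty tableau.

After inserting 3: P = [[3]].
After inserting 1: P = [[1], [3]].
After inserting 4: P = [[1, 4], [3]].
After inserting 2: P = [[1, 2], [3, 4]].
After inserting 5: P = [[1, 2, 5], [3, 4]].

The final insertion tableau P = [[1, 2, 5], [3, 4]] has shape [3, 2].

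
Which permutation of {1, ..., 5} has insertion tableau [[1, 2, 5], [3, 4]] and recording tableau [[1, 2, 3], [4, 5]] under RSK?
Reverse the RSK construction: for i from n down to 1, find the cell of Q containing i, remove the entry at that cell from P, and reverse-bump it up through P; the value ejected from row 1 is w(i).

Step i=5: Q has 5 at row 2, column 2; remove 4 from row 2 of P and reverse-bump: 4 enters row 1 and ejects 2. So w(5) = 2. P is now [[1, 4, 5], [3]].
Step i=4: Q has 4 at row 2, column 1; remove 3 from row 2 of P and reverse-bump: 3 enters row 1 and ejects 1. So w(4) = 1. P is now [[3, 4, 5]].
Step i=3: Q has 3 at row 1, column 3; remove that cell from P, ejecting 5. So w(3) = 5. P is now [[3, 4]].
Step i=2: Q has 2 at row 1, column 2; remove that cell from P, ejecting 4. So w(2) = 4. P is now [[3]].
Step i=1: Q has 1 at row 1, column 1; remove that cell from P, ejecting 3. So w(1) = 3. P is now [].

So w = 3 4 5 1 2.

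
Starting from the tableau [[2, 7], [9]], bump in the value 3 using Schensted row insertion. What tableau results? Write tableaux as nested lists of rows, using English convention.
In row 1, 3 replaces 7 (the leftmost entry greater than 3); 7 is bumped to row 2. In row 2, 7 replaces 9 (the leftmost entry greater than 7); 9 is bumped to row 3. 9 starts a new row 3. The new tableau is [[2, 3], [7], [9]].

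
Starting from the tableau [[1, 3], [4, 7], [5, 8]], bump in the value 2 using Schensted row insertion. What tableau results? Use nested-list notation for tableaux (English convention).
In row 1, 2 replaces 3 (the leftmost entry greater than 2); 3 is bumped to row 2. In row 2, 3 replaces 4 (the leftmost entry greater than 3); 4 is bumped to row 3. In row 3, 4 replaces 5 (the leftmost entry greater than 4); 5 is bumped to row 4. 5 starts a new row 4. The new tableau is [[1, 2], [3, 7], [4, 8], [5]].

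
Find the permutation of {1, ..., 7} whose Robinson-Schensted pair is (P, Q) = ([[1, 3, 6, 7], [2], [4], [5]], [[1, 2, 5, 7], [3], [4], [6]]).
Reverse the RSK construction: for i from n down to 1, find the cell of Q containing i, remove the entry at that cell from P, and reverse-bump it up through P; the value ejected from row 1 is w(i).

Step i=7: Q has 7 at row 1, column 4; remove that cell from P, ejecting 7. So w(7) = 7. P is now [[1, 3, 6], [2], [4], [5]].
Step i=6: Q has 6 at row 4, column 1; remove 5 from row 4 of P and reverse-bump: 5 enters row 3 and ejects 4; 4 enters row 2 and ejects 2; 2 enters row 1 and ejects 1. So w(6) = 1. P is now [[2, 3, 6], [4], [5]].
Step i=5: Q has 5 at row 1, column 3; remove that cell from P, ejecting 6. So w(5) = 6. P is now [[2, 3], [4], [5]].
Step i=4: Q has 4 at row 3, column 1; remove 5 from row 3 of P and reverse-bump: 5 enters row 2 and ejects 4; 4 enters row 1 and ejects 3. So w(4) = 3. P is now [[2, 4], [5]].
Step i=3: Q has 3 at row 2, column 1; remove 5 from row 2 of P and reverse-bump: 5 enters row 1 and ejects 4. So w(3) = 4. P is now [[2, 5]].
Step i=2: Q has 2 at row 1, column 2; remove that cell from P, ejecting 5. So w(2) = 5. P is now [[2]].
Step i=1: Q has 1 at row 1, column 1; remove that cell from P, ejecting 2. So w(1) = 2. P is now [].

So w = 2 5 4 3 6 1 7.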